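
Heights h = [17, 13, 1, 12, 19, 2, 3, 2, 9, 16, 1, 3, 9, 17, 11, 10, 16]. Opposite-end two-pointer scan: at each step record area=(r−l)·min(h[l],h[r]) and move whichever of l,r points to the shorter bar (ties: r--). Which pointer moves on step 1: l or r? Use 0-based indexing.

[0,16] min(17,16)*16=256 best=256 * → r--

r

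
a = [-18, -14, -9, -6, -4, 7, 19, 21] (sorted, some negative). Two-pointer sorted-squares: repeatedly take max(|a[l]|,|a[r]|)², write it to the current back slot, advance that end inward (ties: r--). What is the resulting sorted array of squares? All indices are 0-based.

[16, 36, 49, 81, 196, 324, 361, 441]

[0,7] |-18|<=|21| out[7]=441 → r--
[0,6] |-18|<=|19| out[6]=361 → r--
[0,5] |-18|>|7| out[5]=324 → l++
[1,5] |-14|>|7| out[4]=196 → l++
[2,5] |-9|>|7| out[3]=81 → l++
[3,5] |-6|<=|7| out[2]=49 → r--
[3,4] |-6|>|-4| out[1]=36 → l++
[4,4] |-4|<=|-4| out[0]=16 → r--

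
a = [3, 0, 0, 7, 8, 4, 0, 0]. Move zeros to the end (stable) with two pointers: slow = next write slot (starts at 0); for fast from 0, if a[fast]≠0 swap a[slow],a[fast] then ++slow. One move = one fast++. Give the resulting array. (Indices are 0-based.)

[3, 7, 8, 4, 0, 0, 0, 0]

slow=0 fast=0: a[fast]=3≠0 swap→a[0]=3, slow++,fast++
slow=1 fast=1: a[fast]=0, fast++
slow=1 fast=2: a[fast]=0, fast++
slow=1 fast=3: a[fast]=7≠0 swap→a[1]=7, slow++,fast++
slow=2 fast=4: a[fast]=8≠0 swap→a[2]=8, slow++,fast++
slow=3 fast=5: a[fast]=4≠0 swap→a[3]=4, slow++,fast++
slow=4 fast=6: a[fast]=0, fast++
slow=4 fast=7: a[fast]=0, fast++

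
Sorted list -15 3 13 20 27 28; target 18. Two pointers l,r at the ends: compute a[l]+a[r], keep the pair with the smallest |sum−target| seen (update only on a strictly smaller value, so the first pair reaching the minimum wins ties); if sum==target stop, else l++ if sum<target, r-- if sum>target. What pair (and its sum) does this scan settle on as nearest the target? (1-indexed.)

pair (3, 13) with sum 16 (|Δ|=2)

l=1 r=6: -15+28=13 d=5 *, l++
l=2 r=6: 3+28=31 d=13, r--
l=2 r=5: 3+27=30 d=12, r--
l=2 r=4: 3+20=23 d=5, r--
l=2 r=3: 3+13=16 d=2 *, l++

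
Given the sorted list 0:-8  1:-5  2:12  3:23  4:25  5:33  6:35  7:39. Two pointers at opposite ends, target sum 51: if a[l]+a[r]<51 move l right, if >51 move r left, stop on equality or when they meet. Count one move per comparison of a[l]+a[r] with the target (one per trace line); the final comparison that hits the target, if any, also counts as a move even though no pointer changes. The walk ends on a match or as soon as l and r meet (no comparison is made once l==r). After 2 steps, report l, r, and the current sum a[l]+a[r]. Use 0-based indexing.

l=2, r=7, sum=51

l=0 r=7: -8+39=31 <51, l++
l=1 r=7: -5+39=34 <51, l++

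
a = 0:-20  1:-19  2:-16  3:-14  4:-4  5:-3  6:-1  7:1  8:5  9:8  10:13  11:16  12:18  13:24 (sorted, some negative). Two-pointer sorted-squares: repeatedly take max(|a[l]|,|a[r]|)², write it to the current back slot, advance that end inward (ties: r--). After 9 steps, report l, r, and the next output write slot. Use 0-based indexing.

l=4, r=8, next write slot=4

[0,13] |-20|<=|24| out[13]=576 → r--
[0,12] |-20|>|18| out[12]=400 → l++
[1,12] |-19|>|18| out[11]=361 → l++
[2,12] |-16|<=|18| out[10]=324 → r--
[2,11] |-16|<=|16| out[9]=256 → r--
[2,10] |-16|>|13| out[8]=256 → l++
[3,10] |-14|>|13| out[7]=196 → l++
[4,10] |-4|<=|13| out[6]=169 → r--
[4,9] |-4|<=|8| out[5]=64 → r--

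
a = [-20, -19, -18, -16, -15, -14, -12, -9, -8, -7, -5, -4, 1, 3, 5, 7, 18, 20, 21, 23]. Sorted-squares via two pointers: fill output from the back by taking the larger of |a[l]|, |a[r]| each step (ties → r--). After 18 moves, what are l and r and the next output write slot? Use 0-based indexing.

l=0 r=19: |-20|<=|23| out[19]=529, r--
l=0 r=18: |-20|<=|21| out[18]=441, r--
l=0 r=17: |-20|<=|20| out[17]=400, r--
l=0 r=16: |-20|>|18| out[16]=400, l++
l=1 r=16: |-19|>|18| out[15]=361, l++
l=2 r=16: |-18|<=|18| out[14]=324, r--
l=2 r=15: |-18|>|7| out[13]=324, l++
l=3 r=15: |-16|>|7| out[12]=256, l++
l=4 r=15: |-15|>|7| out[11]=225, l++
l=5 r=15: |-14|>|7| out[10]=196, l++
l=6 r=15: |-12|>|7| out[9]=144, l++
l=7 r=15: |-9|>|7| out[8]=81, l++
l=8 r=15: |-8|>|7| out[7]=64, l++
l=9 r=15: |-7|<=|7| out[6]=49, r--
l=9 r=14: |-7|>|5| out[5]=49, l++
l=10 r=14: |-5|<=|5| out[4]=25, r--
l=10 r=13: |-5|>|3| out[3]=25, l++
l=11 r=13: |-4|>|3| out[2]=16, l++

l=12, r=13, next write slot=1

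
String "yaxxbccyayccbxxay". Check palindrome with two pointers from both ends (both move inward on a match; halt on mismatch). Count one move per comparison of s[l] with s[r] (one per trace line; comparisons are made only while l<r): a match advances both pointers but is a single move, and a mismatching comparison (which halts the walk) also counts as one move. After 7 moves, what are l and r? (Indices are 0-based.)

l=7, r=9

l=0 r=16: 'y'=='y', l++,r--
l=1 r=15: 'a'=='a', l++,r--
l=2 r=14: 'x'=='x', l++,r--
l=3 r=13: 'x'=='x', l++,r--
l=4 r=12: 'b'=='b', l++,r--
l=5 r=11: 'c'=='c', l++,r--
l=6 r=10: 'c'=='c', l++,r--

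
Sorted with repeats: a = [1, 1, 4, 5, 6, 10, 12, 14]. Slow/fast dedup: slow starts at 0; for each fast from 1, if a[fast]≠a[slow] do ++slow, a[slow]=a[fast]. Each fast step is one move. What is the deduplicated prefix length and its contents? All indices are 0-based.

length 7; prefix = [1, 4, 5, 6, 10, 12, 14]

(s=0,f=1) a[fast]=1=a[slow] dup → fast++
(s=0,f=2) a[fast]=4≠a[slow]=1 write a[1]=4 → slow++,fast++
(s=1,f=3) a[fast]=5≠a[slow]=4 write a[2]=5 → slow++,fast++
(s=2,f=4) a[fast]=6≠a[slow]=5 write a[3]=6 → slow++,fast++
(s=3,f=5) a[fast]=10≠a[slow]=6 write a[4]=10 → slow++,fast++
(s=4,f=6) a[fast]=12≠a[slow]=10 write a[5]=12 → slow++,fast++
(s=5,f=7) a[fast]=14≠a[slow]=12 write a[6]=14 → slow++,fast++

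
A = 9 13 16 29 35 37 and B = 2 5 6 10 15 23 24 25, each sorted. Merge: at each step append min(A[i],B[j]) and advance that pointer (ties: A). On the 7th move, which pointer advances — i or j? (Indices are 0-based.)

i=0 j=0: A[i]=9>B[j]=2 take 2, j++
i=0 j=1: A[i]=9>B[j]=5 take 5, j++
i=0 j=2: A[i]=9>B[j]=6 take 6, j++
i=0 j=3: A[i]=9<=B[j]=10 take 9, i++
i=1 j=3: A[i]=13>B[j]=10 take 10, j++
i=1 j=4: A[i]=13<=B[j]=15 take 13, i++
i=2 j=4: A[i]=16>B[j]=15 take 15, j++

j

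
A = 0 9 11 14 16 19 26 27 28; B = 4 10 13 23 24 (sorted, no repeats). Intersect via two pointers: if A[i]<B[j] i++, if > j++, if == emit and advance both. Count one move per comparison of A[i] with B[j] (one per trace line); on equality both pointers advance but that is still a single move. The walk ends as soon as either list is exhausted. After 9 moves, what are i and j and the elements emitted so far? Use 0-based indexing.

i=0 j=0: 0<4, i++
i=1 j=0: 9>4, j++
i=1 j=1: 9<10, i++
i=2 j=1: 11>10, j++
i=2 j=2: 11<13, i++
i=3 j=2: 14>13, j++
i=3 j=3: 14<23, i++
i=4 j=3: 16<23, i++
i=5 j=3: 19<23, i++

i=6, j=3, emitted=[]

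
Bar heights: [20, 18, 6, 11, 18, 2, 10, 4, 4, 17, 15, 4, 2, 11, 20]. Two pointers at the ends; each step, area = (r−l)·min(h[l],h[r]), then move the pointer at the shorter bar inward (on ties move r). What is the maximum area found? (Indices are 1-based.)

max area = 280

[1,15] min(20,20)*14=280 best=280 * → r--
[1,14] min(20,11)*13=143 best=280 → r--
[1,13] min(20,2)*12=24 best=280 → r--
[1,12] min(20,4)*11=44 best=280 → r--
[1,11] min(20,15)*10=150 best=280 → r--
[1,10] min(20,17)*9=153 best=280 → r--
[1,9] min(20,4)*8=32 best=280 → r--
[1,8] min(20,4)*7=28 best=280 → r--
[1,7] min(20,10)*6=60 best=280 → r--
[1,6] min(20,2)*5=10 best=280 → r--
[1,5] min(20,18)*4=72 best=280 → r--
[1,4] min(20,11)*3=33 best=280 → r--
[1,3] min(20,6)*2=12 best=280 → r--
[1,2] min(20,18)*1=18 best=280 → r--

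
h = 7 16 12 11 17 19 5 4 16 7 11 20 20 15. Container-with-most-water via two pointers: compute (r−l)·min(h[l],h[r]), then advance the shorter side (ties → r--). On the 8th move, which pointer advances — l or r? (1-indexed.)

l

[1,14] min(7,15)*13=91 best=91 * → l++
[2,14] min(16,15)*12=180 best=180 * → r--
[2,13] min(16,20)*11=176 best=180 → l++
[3,13] min(12,20)*10=120 best=180 → l++
[4,13] min(11,20)*9=99 best=180 → l++
[5,13] min(17,20)*8=136 best=180 → l++
[6,13] min(19,20)*7=133 best=180 → l++
[7,13] min(5,20)*6=30 best=180 → l++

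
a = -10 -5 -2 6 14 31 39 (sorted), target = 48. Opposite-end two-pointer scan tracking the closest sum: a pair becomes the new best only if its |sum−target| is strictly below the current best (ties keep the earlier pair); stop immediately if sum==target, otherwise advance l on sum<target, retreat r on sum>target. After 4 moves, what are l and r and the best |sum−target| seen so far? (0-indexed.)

[0,6] -10+39=29 d=19 * → l++
[1,6] -5+39=34 d=14 * → l++
[2,6] -2+39=37 d=11 * → l++
[3,6] 6+39=45 d=3 * → l++

l=4, r=6, best |Δ|=3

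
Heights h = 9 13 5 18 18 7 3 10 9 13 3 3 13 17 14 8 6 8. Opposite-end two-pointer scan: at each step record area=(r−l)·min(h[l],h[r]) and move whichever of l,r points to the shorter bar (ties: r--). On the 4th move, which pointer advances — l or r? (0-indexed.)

l=0 r=17: min(9,8)*17=136 best=136 *, r--
l=0 r=16: min(9,6)*16=96 best=136, r--
l=0 r=15: min(9,8)*15=120 best=136, r--
l=0 r=14: min(9,14)*14=126 best=136, l++

l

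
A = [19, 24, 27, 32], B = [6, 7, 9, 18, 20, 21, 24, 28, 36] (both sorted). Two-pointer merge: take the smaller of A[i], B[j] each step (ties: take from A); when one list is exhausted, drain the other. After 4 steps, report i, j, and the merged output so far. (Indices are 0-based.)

i=0, j=4, merged so far=[6, 7, 9, 18]

i=0 j=0: A[i]=19>B[j]=6 take 6, j++
i=0 j=1: A[i]=19>B[j]=7 take 7, j++
i=0 j=2: A[i]=19>B[j]=9 take 9, j++
i=0 j=3: A[i]=19>B[j]=18 take 18, j++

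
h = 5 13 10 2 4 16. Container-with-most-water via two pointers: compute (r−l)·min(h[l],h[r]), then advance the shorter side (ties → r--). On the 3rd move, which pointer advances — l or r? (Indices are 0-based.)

[0,5] min(5,16)*5=25 best=25 * → l++
[1,5] min(13,16)*4=52 best=52 * → l++
[2,5] min(10,16)*3=30 best=52 → l++

l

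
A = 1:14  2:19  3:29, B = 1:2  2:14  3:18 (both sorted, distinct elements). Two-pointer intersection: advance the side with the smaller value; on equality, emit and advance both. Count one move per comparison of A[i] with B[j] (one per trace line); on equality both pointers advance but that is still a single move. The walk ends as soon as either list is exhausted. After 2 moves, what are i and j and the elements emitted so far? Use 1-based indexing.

i=2, j=3, emitted=[14]

[i=1,j=1] 14>2 → j++
[i=1,j=2] 14==14 emit → i++,j++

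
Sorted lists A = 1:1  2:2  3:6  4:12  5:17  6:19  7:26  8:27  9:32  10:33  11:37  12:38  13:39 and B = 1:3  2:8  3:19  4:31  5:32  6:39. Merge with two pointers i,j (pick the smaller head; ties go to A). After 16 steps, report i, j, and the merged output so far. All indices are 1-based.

i=1 j=1: A[i]=1<=B[j]=3 take 1, i++
i=2 j=1: A[i]=2<=B[j]=3 take 2, i++
i=3 j=1: A[i]=6>B[j]=3 take 3, j++
i=3 j=2: A[i]=6<=B[j]=8 take 6, i++
i=4 j=2: A[i]=12>B[j]=8 take 8, j++
i=4 j=3: A[i]=12<=B[j]=19 take 12, i++
i=5 j=3: A[i]=17<=B[j]=19 take 17, i++
i=6 j=3: A[i]=19<=B[j]=19 take 19, i++
i=7 j=3: A[i]=26>B[j]=19 take 19, j++
i=7 j=4: A[i]=26<=B[j]=31 take 26, i++
i=8 j=4: A[i]=27<=B[j]=31 take 27, i++
i=9 j=4: A[i]=32>B[j]=31 take 31, j++
i=9 j=5: A[i]=32<=B[j]=32 take 32, i++
i=10 j=5: A[i]=33>B[j]=32 take 32, j++
i=10 j=6: A[i]=33<=B[j]=39 take 33, i++
i=11 j=6: A[i]=37<=B[j]=39 take 37, i++

i=12, j=6, merged so far=[1, 2, 3, 6, 8, 12, 17, 19, 19, 26, 27, 31, 32, 32, 33, 37]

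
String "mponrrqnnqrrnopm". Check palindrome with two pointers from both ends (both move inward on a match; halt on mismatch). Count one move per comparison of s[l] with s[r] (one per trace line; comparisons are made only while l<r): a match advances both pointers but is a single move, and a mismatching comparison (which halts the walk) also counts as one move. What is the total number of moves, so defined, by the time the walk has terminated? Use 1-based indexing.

8 moves

l=1 r=16: 'm'=='m', l++,r--
l=2 r=15: 'p'=='p', l++,r--
l=3 r=14: 'o'=='o', l++,r--
l=4 r=13: 'n'=='n', l++,r--
l=5 r=12: 'r'=='r', l++,r--
l=6 r=11: 'r'=='r', l++,r--
l=7 r=10: 'q'=='q', l++,r--
l=8 r=9: 'n'=='n', l++,r--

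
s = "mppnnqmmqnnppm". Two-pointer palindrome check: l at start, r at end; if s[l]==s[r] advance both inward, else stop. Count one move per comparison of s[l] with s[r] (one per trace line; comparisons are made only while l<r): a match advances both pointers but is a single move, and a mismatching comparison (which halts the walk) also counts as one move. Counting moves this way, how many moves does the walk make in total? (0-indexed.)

7 moves

[0,13] 'm'=='m' → l++,r--
[1,12] 'p'=='p' → l++,r--
[2,11] 'p'=='p' → l++,r--
[3,10] 'n'=='n' → l++,r--
[4,9] 'n'=='n' → l++,r--
[5,8] 'q'=='q' → l++,r--
[6,7] 'm'=='m' → l++,r--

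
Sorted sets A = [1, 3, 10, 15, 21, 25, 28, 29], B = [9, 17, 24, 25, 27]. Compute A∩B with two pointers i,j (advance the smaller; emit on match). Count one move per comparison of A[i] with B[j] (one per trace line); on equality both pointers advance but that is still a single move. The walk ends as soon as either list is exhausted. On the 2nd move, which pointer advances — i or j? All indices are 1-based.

i

[i=1,j=1] 1<9 → i++
[i=2,j=1] 3<9 → i++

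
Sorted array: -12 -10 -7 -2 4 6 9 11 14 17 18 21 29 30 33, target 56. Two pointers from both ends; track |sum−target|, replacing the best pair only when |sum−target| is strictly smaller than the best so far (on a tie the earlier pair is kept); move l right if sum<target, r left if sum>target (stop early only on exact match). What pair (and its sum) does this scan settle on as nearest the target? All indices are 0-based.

pair (21, 33) with sum 54 (|Δ|=2)

[0,14] -12+33=21 d=35 * → l++
[1,14] -10+33=23 d=33 * → l++
[2,14] -7+33=26 d=30 * → l++
[3,14] -2+33=31 d=25 * → l++
[4,14] 4+33=37 d=19 * → l++
[5,14] 6+33=39 d=17 * → l++
[6,14] 9+33=42 d=14 * → l++
[7,14] 11+33=44 d=12 * → l++
[8,14] 14+33=47 d=9 * → l++
[9,14] 17+33=50 d=6 * → l++
[10,14] 18+33=51 d=5 * → l++
[11,14] 21+33=54 d=2 * → l++
[12,14] 29+33=62 d=6 → r--
[12,13] 29+30=59 d=3 → r--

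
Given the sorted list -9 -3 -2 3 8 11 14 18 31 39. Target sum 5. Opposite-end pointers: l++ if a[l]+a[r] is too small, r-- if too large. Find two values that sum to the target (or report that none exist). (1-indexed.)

(-9, 14)

[1,10] -9+39=30 >5 → r--
[1,9] -9+31=22 >5 → r--
[1,8] -9+18=9 >5 → r--
[1,7] -9+14=5 → found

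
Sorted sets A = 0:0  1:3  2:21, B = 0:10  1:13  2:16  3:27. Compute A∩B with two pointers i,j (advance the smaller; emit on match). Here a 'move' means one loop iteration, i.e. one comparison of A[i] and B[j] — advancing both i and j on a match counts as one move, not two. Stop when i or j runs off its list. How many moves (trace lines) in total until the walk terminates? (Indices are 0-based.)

6 moves

[i=0,j=0] 0<10 → i++
[i=1,j=0] 3<10 → i++
[i=2,j=0] 21>10 → j++
[i=2,j=1] 21>13 → j++
[i=2,j=2] 21>16 → j++
[i=2,j=3] 21<27 → i++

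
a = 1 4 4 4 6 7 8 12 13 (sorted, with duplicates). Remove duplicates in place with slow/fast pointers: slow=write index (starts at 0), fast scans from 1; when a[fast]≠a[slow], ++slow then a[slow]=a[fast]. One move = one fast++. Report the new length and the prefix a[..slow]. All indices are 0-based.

length 7; prefix = [1, 4, 6, 7, 8, 12, 13]

(s=0,f=1) a[fast]=4≠a[slow]=1 write a[1]=4 → slow++,fast++
(s=1,f=2) a[fast]=4=a[slow] dup → fast++
(s=1,f=3) a[fast]=4=a[slow] dup → fast++
(s=1,f=4) a[fast]=6≠a[slow]=4 write a[2]=6 → slow++,fast++
(s=2,f=5) a[fast]=7≠a[slow]=6 write a[3]=7 → slow++,fast++
(s=3,f=6) a[fast]=8≠a[slow]=7 write a[4]=8 → slow++,fast++
(s=4,f=7) a[fast]=12≠a[slow]=8 write a[5]=12 → slow++,fast++
(s=5,f=8) a[fast]=13≠a[slow]=12 write a[6]=13 → slow++,fast++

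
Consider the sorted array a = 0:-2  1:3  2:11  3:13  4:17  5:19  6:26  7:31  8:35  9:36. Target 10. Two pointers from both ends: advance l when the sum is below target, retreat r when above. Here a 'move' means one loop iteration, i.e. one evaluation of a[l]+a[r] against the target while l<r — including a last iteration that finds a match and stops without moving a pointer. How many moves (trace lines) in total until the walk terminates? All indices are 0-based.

l=0 r=9: -2+36=34 >10, r--
l=0 r=8: -2+35=33 >10, r--
l=0 r=7: -2+31=29 >10, r--
l=0 r=6: -2+26=24 >10, r--
l=0 r=5: -2+19=17 >10, r--
l=0 r=4: -2+17=15 >10, r--
l=0 r=3: -2+13=11 >10, r--
l=0 r=2: -2+11=9 <10, l++
l=1 r=2: 3+11=14 >10, r--

9 moves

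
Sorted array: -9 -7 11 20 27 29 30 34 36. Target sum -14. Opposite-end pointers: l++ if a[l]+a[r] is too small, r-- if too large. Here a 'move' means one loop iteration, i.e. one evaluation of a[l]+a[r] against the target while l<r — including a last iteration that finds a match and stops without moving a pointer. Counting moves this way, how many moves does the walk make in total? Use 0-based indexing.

l=0 r=8: -9+36=27 >-14, r--
l=0 r=7: -9+34=25 >-14, r--
l=0 r=6: -9+30=21 >-14, r--
l=0 r=5: -9+29=20 >-14, r--
l=0 r=4: -9+27=18 >-14, r--
l=0 r=3: -9+20=11 >-14, r--
l=0 r=2: -9+11=2 >-14, r--
l=0 r=1: -9+-7=-16 <-14, l++

8 moves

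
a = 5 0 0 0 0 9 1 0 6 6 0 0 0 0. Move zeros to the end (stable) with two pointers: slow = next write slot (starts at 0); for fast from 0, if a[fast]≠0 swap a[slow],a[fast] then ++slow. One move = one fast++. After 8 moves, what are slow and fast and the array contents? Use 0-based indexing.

slow=0 fast=0: a[fast]=5≠0 swap→a[0]=5, slow++,fast++
slow=1 fast=1: a[fast]=0, fast++
slow=1 fast=2: a[fast]=0, fast++
slow=1 fast=3: a[fast]=0, fast++
slow=1 fast=4: a[fast]=0, fast++
slow=1 fast=5: a[fast]=9≠0 swap→a[1]=9, slow++,fast++
slow=2 fast=6: a[fast]=1≠0 swap→a[2]=1, slow++,fast++
slow=3 fast=7: a[fast]=0, fast++

slow=3, fast=8, a=[5, 9, 1, 0, 0, 0, 0, 0, 6, 6, 0, 0, 0, 0]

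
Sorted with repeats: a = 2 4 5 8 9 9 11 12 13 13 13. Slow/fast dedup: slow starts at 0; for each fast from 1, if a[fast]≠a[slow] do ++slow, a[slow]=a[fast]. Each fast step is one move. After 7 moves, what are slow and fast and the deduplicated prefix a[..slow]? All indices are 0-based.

(s=0,f=1) a[fast]=4≠a[slow]=2 write a[1]=4 → slow++,fast++
(s=1,f=2) a[fast]=5≠a[slow]=4 write a[2]=5 → slow++,fast++
(s=2,f=3) a[fast]=8≠a[slow]=5 write a[3]=8 → slow++,fast++
(s=3,f=4) a[fast]=9≠a[slow]=8 write a[4]=9 → slow++,fast++
(s=4,f=5) a[fast]=9=a[slow] dup → fast++
(s=4,f=6) a[fast]=11≠a[slow]=9 write a[5]=11 → slow++,fast++
(s=5,f=7) a[fast]=12≠a[slow]=11 write a[6]=12 → slow++,fast++

slow=6, fast=8, prefix=[2, 4, 5, 8, 9, 11, 12]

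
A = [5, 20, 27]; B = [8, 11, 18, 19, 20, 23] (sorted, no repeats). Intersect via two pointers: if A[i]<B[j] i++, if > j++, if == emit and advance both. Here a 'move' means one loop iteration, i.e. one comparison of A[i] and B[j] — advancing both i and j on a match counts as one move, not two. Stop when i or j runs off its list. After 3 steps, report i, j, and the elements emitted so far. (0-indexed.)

i=1, j=2, emitted=[]

i=0 j=0: 5<8, i++
i=1 j=0: 20>8, j++
i=1 j=1: 20>11, j++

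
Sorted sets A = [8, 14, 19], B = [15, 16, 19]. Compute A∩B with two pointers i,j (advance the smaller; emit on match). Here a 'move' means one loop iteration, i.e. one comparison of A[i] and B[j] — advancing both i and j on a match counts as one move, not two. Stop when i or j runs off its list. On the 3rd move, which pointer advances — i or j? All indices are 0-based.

j

[i=0,j=0] 8<15 → i++
[i=1,j=0] 14<15 → i++
[i=2,j=0] 19>15 → j++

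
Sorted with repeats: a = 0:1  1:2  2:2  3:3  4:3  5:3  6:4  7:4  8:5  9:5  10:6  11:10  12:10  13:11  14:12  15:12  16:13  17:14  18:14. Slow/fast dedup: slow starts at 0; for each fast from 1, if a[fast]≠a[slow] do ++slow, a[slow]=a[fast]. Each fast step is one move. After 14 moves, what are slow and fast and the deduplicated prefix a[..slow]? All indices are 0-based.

slow=8, fast=15, prefix=[1, 2, 3, 4, 5, 6, 10, 11, 12]

(s=0,f=1) a[fast]=2≠a[slow]=1 write a[1]=2 → slow++,fast++
(s=1,f=2) a[fast]=2=a[slow] dup → fast++
(s=1,f=3) a[fast]=3≠a[slow]=2 write a[2]=3 → slow++,fast++
(s=2,f=4) a[fast]=3=a[slow] dup → fast++
(s=2,f=5) a[fast]=3=a[slow] dup → fast++
(s=2,f=6) a[fast]=4≠a[slow]=3 write a[3]=4 → slow++,fast++
(s=3,f=7) a[fast]=4=a[slow] dup → fast++
(s=3,f=8) a[fast]=5≠a[slow]=4 write a[4]=5 → slow++,fast++
(s=4,f=9) a[fast]=5=a[slow] dup → fast++
(s=4,f=10) a[fast]=6≠a[slow]=5 write a[5]=6 → slow++,fast++
(s=5,f=11) a[fast]=10≠a[slow]=6 write a[6]=10 → slow++,fast++
(s=6,f=12) a[fast]=10=a[slow] dup → fast++
(s=6,f=13) a[fast]=11≠a[slow]=10 write a[7]=11 → slow++,fast++
(s=7,f=14) a[fast]=12≠a[slow]=11 write a[8]=12 → slow++,fast++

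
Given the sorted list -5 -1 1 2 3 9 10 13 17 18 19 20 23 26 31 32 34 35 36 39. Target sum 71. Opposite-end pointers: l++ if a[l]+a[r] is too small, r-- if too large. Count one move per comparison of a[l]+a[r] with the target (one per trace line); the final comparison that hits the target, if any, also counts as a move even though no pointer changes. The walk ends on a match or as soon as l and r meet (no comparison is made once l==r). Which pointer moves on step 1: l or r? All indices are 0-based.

[0,19] -5+39=34 <71 → l++

l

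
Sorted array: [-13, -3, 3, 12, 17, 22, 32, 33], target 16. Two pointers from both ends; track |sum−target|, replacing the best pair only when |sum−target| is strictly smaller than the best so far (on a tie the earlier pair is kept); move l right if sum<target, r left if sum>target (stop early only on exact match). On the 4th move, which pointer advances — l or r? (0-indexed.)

r

[0,7] -13+33=20 d=4 * → r--
[0,6] -13+32=19 d=3 * → r--
[0,5] -13+22=9 d=7 → l++
[1,5] -3+22=19 d=3 → r--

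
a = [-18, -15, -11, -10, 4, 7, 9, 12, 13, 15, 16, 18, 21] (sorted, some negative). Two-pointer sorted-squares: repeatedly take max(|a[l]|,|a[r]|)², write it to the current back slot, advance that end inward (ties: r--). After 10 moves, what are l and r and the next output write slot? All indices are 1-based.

l=5, r=7, next write slot=3

l=1 r=13: |-18|<=|21| out[13]=441, r--
l=1 r=12: |-18|<=|18| out[12]=324, r--
l=1 r=11: |-18|>|16| out[11]=324, l++
l=2 r=11: |-15|<=|16| out[10]=256, r--
l=2 r=10: |-15|<=|15| out[9]=225, r--
l=2 r=9: |-15|>|13| out[8]=225, l++
l=3 r=9: |-11|<=|13| out[7]=169, r--
l=3 r=8: |-11|<=|12| out[6]=144, r--
l=3 r=7: |-11|>|9| out[5]=121, l++
l=4 r=7: |-10|>|9| out[4]=100, l++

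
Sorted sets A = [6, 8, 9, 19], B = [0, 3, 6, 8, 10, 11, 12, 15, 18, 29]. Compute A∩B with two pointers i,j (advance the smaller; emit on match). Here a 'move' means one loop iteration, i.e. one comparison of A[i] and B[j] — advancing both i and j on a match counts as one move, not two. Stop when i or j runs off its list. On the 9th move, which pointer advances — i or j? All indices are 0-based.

j

[i=0,j=0] 6>0 → j++
[i=0,j=1] 6>3 → j++
[i=0,j=2] 6==6 emit → i++,j++
[i=1,j=3] 8==8 emit → i++,j++
[i=2,j=4] 9<10 → i++
[i=3,j=4] 19>10 → j++
[i=3,j=5] 19>11 → j++
[i=3,j=6] 19>12 → j++
[i=3,j=7] 19>15 → j++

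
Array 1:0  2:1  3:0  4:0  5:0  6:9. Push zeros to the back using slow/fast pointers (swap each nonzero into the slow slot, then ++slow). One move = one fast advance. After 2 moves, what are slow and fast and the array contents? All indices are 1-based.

(s=1,f=1) a[fast]=0 → fast++
(s=1,f=2) a[fast]=1≠0 swap→a[1]=1 → slow++,fast++

slow=2, fast=3, a=[1, 0, 0, 0, 0, 9]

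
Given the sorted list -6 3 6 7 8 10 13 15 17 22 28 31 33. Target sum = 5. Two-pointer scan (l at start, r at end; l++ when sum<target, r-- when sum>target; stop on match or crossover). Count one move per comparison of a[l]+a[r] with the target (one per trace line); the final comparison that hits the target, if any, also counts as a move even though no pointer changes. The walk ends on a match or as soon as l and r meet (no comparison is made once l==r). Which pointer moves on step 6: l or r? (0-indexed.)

[0,12] -6+33=27 >5 → r--
[0,11] -6+31=25 >5 → r--
[0,10] -6+28=22 >5 → r--
[0,9] -6+22=16 >5 → r--
[0,8] -6+17=11 >5 → r--
[0,7] -6+15=9 >5 → r--

r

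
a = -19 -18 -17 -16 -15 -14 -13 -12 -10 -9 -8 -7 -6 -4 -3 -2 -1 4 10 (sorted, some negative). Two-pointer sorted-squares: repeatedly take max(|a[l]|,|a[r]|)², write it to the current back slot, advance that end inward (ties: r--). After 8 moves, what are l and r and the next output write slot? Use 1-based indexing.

l=1 r=19: |-19|>|10| out[19]=361, l++
l=2 r=19: |-18|>|10| out[18]=324, l++
l=3 r=19: |-17|>|10| out[17]=289, l++
l=4 r=19: |-16|>|10| out[16]=256, l++
l=5 r=19: |-15|>|10| out[15]=225, l++
l=6 r=19: |-14|>|10| out[14]=196, l++
l=7 r=19: |-13|>|10| out[13]=169, l++
l=8 r=19: |-12|>|10| out[12]=144, l++

l=9, r=19, next write slot=11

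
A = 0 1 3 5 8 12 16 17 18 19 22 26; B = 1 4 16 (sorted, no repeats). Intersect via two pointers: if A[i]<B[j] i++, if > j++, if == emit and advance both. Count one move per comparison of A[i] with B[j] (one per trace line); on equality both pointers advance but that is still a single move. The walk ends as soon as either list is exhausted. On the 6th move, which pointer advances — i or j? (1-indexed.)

i

[i=1,j=1] 0<1 → i++
[i=2,j=1] 1==1 emit → i++,j++
[i=3,j=2] 3<4 → i++
[i=4,j=2] 5>4 → j++
[i=4,j=3] 5<16 → i++
[i=5,j=3] 8<16 → i++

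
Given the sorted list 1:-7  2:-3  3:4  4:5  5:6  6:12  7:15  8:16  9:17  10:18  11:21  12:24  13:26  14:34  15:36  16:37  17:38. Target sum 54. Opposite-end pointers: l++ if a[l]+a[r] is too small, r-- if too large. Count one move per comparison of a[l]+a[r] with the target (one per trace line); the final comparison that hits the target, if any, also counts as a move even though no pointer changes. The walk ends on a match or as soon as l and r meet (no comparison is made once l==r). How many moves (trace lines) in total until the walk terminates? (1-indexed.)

[1,17] -7+38=31 <54 → l++
[2,17] -3+38=35 <54 → l++
[3,17] 4+38=42 <54 → l++
[4,17] 5+38=43 <54 → l++
[5,17] 6+38=44 <54 → l++
[6,17] 12+38=50 <54 → l++
[7,17] 15+38=53 <54 → l++
[8,17] 16+38=54 → found

8 moves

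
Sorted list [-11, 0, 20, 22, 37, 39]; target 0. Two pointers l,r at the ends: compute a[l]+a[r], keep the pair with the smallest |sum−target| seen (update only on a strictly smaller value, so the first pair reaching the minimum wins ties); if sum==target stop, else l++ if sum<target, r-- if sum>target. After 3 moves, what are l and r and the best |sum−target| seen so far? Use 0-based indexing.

l=0, r=2, best |Δ|=11

l=0 r=5: -11+39=28 d=28 *, r--
l=0 r=4: -11+37=26 d=26 *, r--
l=0 r=3: -11+22=11 d=11 *, r--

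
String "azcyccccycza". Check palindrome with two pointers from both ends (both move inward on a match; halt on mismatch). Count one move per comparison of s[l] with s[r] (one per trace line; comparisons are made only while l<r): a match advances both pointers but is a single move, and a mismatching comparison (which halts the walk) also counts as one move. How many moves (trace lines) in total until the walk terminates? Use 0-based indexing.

6 moves

l=0 r=11: 'a'=='a', l++,r--
l=1 r=10: 'z'=='z', l++,r--
l=2 r=9: 'c'=='c', l++,r--
l=3 r=8: 'y'=='y', l++,r--
l=4 r=7: 'c'=='c', l++,r--
l=5 r=6: 'c'=='c', l++,r--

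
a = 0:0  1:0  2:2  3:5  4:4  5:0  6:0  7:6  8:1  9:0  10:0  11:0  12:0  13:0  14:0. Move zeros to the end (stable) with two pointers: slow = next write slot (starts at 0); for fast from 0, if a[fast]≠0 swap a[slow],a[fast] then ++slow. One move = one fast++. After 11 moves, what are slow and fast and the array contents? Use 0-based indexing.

slow=5, fast=11, a=[2, 5, 4, 6, 1, 0, 0, 0, 0, 0, 0, 0, 0, 0, 0]

(s=0,f=0) a[fast]=0 → fast++
(s=0,f=1) a[fast]=0 → fast++
(s=0,f=2) a[fast]=2≠0 swap→a[0]=2 → slow++,fast++
(s=1,f=3) a[fast]=5≠0 swap→a[1]=5 → slow++,fast++
(s=2,f=4) a[fast]=4≠0 swap→a[2]=4 → slow++,fast++
(s=3,f=5) a[fast]=0 → fast++
(s=3,f=6) a[fast]=0 → fast++
(s=3,f=7) a[fast]=6≠0 swap→a[3]=6 → slow++,fast++
(s=4,f=8) a[fast]=1≠0 swap→a[4]=1 → slow++,fast++
(s=5,f=9) a[fast]=0 → fast++
(s=5,f=10) a[fast]=0 → fast++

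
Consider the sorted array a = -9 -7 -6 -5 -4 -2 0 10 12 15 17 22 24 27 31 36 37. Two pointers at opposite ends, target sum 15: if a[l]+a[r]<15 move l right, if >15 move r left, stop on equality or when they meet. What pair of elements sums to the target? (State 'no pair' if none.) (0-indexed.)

(-9, 24)

l=0 r=16: -9+37=28 >15, r--
l=0 r=15: -9+36=27 >15, r--
l=0 r=14: -9+31=22 >15, r--
l=0 r=13: -9+27=18 >15, r--
l=0 r=12: -9+24=15, found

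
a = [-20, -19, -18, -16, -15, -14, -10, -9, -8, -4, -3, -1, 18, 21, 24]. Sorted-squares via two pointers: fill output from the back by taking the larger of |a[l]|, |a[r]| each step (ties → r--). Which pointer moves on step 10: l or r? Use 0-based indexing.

l

[0,14] |-20|<=|24| out[14]=576 → r--
[0,13] |-20|<=|21| out[13]=441 → r--
[0,12] |-20|>|18| out[12]=400 → l++
[1,12] |-19|>|18| out[11]=361 → l++
[2,12] |-18|<=|18| out[10]=324 → r--
[2,11] |-18|>|-1| out[9]=324 → l++
[3,11] |-16|>|-1| out[8]=256 → l++
[4,11] |-15|>|-1| out[7]=225 → l++
[5,11] |-14|>|-1| out[6]=196 → l++
[6,11] |-10|>|-1| out[5]=100 → l++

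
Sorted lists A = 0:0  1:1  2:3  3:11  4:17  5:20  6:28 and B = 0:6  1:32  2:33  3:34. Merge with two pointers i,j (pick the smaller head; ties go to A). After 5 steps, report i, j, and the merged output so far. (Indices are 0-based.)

i=4, j=1, merged so far=[0, 1, 3, 6, 11]

i=0 j=0: A[i]=0<=B[j]=6 take 0, i++
i=1 j=0: A[i]=1<=B[j]=6 take 1, i++
i=2 j=0: A[i]=3<=B[j]=6 take 3, i++
i=3 j=0: A[i]=11>B[j]=6 take 6, j++
i=3 j=1: A[i]=11<=B[j]=32 take 11, i++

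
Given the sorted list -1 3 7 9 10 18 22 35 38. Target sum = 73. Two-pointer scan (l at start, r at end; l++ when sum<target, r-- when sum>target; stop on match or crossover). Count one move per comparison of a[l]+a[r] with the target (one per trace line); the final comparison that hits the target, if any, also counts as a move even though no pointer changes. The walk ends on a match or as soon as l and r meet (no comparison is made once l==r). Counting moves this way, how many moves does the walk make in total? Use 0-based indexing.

[0,8] -1+38=37 <73 → l++
[1,8] 3+38=41 <73 → l++
[2,8] 7+38=45 <73 → l++
[3,8] 9+38=47 <73 → l++
[4,8] 10+38=48 <73 → l++
[5,8] 18+38=56 <73 → l++
[6,8] 22+38=60 <73 → l++
[7,8] 35+38=73 → found

8 moves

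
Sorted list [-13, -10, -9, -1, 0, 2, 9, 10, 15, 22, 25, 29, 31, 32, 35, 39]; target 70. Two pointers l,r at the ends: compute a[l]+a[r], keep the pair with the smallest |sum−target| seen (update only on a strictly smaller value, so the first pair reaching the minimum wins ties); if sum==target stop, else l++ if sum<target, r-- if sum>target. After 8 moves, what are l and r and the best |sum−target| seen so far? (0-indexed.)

[0,15] -13+39=26 d=44 * → l++
[1,15] -10+39=29 d=41 * → l++
[2,15] -9+39=30 d=40 * → l++
[3,15] -1+39=38 d=32 * → l++
[4,15] 0+39=39 d=31 * → l++
[5,15] 2+39=41 d=29 * → l++
[6,15] 9+39=48 d=22 * → l++
[7,15] 10+39=49 d=21 * → l++

l=8, r=15, best |Δ|=21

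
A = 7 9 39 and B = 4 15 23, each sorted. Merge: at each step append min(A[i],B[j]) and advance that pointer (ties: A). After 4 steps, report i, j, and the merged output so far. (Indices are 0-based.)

i=0 j=0: A[i]=7>B[j]=4 take 4, j++
i=0 j=1: A[i]=7<=B[j]=15 take 7, i++
i=1 j=1: A[i]=9<=B[j]=15 take 9, i++
i=2 j=1: A[i]=39>B[j]=15 take 15, j++

i=2, j=2, merged so far=[4, 7, 9, 15]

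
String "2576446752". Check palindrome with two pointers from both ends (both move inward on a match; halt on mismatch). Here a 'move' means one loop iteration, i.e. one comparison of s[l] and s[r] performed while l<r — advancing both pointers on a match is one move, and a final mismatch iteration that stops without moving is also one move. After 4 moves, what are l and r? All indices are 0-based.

l=4, r=5

l=0 r=9: '2'=='2', l++,r--
l=1 r=8: '5'=='5', l++,r--
l=2 r=7: '7'=='7', l++,r--
l=3 r=6: '6'=='6', l++,r--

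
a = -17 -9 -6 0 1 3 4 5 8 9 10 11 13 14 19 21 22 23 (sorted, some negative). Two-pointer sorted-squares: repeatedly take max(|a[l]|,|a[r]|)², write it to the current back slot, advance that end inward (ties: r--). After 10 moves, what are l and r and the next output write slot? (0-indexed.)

l=1, r=8, next write slot=7

[0,17] |-17|<=|23| out[17]=529 → r--
[0,16] |-17|<=|22| out[16]=484 → r--
[0,15] |-17|<=|21| out[15]=441 → r--
[0,14] |-17|<=|19| out[14]=361 → r--
[0,13] |-17|>|14| out[13]=289 → l++
[1,13] |-9|<=|14| out[12]=196 → r--
[1,12] |-9|<=|13| out[11]=169 → r--
[1,11] |-9|<=|11| out[10]=121 → r--
[1,10] |-9|<=|10| out[9]=100 → r--
[1,9] |-9|<=|9| out[8]=81 → r--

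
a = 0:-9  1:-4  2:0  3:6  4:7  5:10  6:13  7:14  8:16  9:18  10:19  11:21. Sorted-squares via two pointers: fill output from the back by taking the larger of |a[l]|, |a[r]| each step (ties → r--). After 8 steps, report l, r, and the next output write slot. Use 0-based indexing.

l=1, r=4, next write slot=3

[0,11] |-9|<=|21| out[11]=441 → r--
[0,10] |-9|<=|19| out[10]=361 → r--
[0,9] |-9|<=|18| out[9]=324 → r--
[0,8] |-9|<=|16| out[8]=256 → r--
[0,7] |-9|<=|14| out[7]=196 → r--
[0,6] |-9|<=|13| out[6]=169 → r--
[0,5] |-9|<=|10| out[5]=100 → r--
[0,4] |-9|>|7| out[4]=81 → l++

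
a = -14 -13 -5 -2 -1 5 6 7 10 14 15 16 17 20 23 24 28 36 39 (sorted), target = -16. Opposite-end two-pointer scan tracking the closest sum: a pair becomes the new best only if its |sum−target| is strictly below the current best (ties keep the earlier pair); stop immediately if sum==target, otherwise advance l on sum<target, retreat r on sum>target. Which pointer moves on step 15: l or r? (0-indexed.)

r

l=0 r=18: -14+39=25 d=41 *, r--
l=0 r=17: -14+36=22 d=38 *, r--
l=0 r=16: -14+28=14 d=30 *, r--
l=0 r=15: -14+24=10 d=26 *, r--
l=0 r=14: -14+23=9 d=25 *, r--
l=0 r=13: -14+20=6 d=22 *, r--
l=0 r=12: -14+17=3 d=19 *, r--
l=0 r=11: -14+16=2 d=18 *, r--
l=0 r=10: -14+15=1 d=17 *, r--
l=0 r=9: -14+14=0 d=16 *, r--
l=0 r=8: -14+10=-4 d=12 *, r--
l=0 r=7: -14+7=-7 d=9 *, r--
l=0 r=6: -14+6=-8 d=8 *, r--
l=0 r=5: -14+5=-9 d=7 *, r--
l=0 r=4: -14+-1=-15 d=1 *, r--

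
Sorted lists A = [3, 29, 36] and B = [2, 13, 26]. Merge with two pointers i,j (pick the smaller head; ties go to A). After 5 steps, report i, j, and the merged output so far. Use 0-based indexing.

[i=0,j=0] A[i]=3>B[j]=2 take 2 → j++
[i=0,j=1] A[i]=3<=B[j]=13 take 3 → i++
[i=1,j=1] A[i]=29>B[j]=13 take 13 → j++
[i=1,j=2] A[i]=29>B[j]=26 take 26 → j++
[i=1,j=3] B done, take A[i]=29 → i++

i=2, j=3, merged so far=[2, 3, 13, 26, 29]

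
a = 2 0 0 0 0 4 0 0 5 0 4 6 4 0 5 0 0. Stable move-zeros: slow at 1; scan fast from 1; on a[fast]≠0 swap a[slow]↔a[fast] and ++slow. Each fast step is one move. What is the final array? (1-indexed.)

slow=1 fast=1: a[fast]=2≠0 swap→a[1]=2, slow++,fast++
slow=2 fast=2: a[fast]=0, fast++
slow=2 fast=3: a[fast]=0, fast++
slow=2 fast=4: a[fast]=0, fast++
slow=2 fast=5: a[fast]=0, fast++
slow=2 fast=6: a[fast]=4≠0 swap→a[2]=4, slow++,fast++
slow=3 fast=7: a[fast]=0, fast++
slow=3 fast=8: a[fast]=0, fast++
slow=3 fast=9: a[fast]=5≠0 swap→a[3]=5, slow++,fast++
slow=4 fast=10: a[fast]=0, fast++
slow=4 fast=11: a[fast]=4≠0 swap→a[4]=4, slow++,fast++
slow=5 fast=12: a[fast]=6≠0 swap→a[5]=6, slow++,fast++
slow=6 fast=13: a[fast]=4≠0 swap→a[6]=4, slow++,fast++
slow=7 fast=14: a[fast]=0, fast++
slow=7 fast=15: a[fast]=5≠0 swap→a[7]=5, slow++,fast++
slow=8 fast=16: a[fast]=0, fast++
slow=8 fast=17: a[fast]=0, fast++

[2, 4, 5, 4, 6, 4, 5, 0, 0, 0, 0, 0, 0, 0, 0, 0, 0]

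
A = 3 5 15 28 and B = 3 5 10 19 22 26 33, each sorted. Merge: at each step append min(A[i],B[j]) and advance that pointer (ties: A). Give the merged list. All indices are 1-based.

[3, 3, 5, 5, 10, 15, 19, 22, 26, 28, 33]

i=1 j=1: A[i]=3<=B[j]=3 take 3, i++
i=2 j=1: A[i]=5>B[j]=3 take 3, j++
i=2 j=2: A[i]=5<=B[j]=5 take 5, i++
i=3 j=2: A[i]=15>B[j]=5 take 5, j++
i=3 j=3: A[i]=15>B[j]=10 take 10, j++
i=3 j=4: A[i]=15<=B[j]=19 take 15, i++
i=4 j=4: A[i]=28>B[j]=19 take 19, j++
i=4 j=5: A[i]=28>B[j]=22 take 22, j++
i=4 j=6: A[i]=28>B[j]=26 take 26, j++
i=4 j=7: A[i]=28<=B[j]=33 take 28, i++
i=5 j=7: A done, take B[j]=33, j++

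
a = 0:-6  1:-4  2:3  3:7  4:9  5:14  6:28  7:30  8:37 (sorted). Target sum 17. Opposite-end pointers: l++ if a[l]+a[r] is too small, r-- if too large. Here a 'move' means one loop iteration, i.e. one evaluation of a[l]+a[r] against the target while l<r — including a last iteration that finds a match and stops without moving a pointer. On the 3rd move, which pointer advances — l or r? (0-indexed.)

[0,8] -6+37=31 >17 → r--
[0,7] -6+30=24 >17 → r--
[0,6] -6+28=22 >17 → r--

r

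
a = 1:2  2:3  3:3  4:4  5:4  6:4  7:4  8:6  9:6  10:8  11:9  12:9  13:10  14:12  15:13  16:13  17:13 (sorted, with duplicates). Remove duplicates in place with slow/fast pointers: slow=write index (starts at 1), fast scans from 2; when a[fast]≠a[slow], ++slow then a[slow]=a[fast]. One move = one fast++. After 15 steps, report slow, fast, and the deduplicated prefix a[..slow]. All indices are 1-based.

slow=9, fast=17, prefix=[2, 3, 4, 6, 8, 9, 10, 12, 13]

slow=1 fast=2: a[fast]=3≠a[slow]=2 write a[2]=3, slow++,fast++
slow=2 fast=3: a[fast]=3=a[slow] dup, fast++
slow=2 fast=4: a[fast]=4≠a[slow]=3 write a[3]=4, slow++,fast++
slow=3 fast=5: a[fast]=4=a[slow] dup, fast++
slow=3 fast=6: a[fast]=4=a[slow] dup, fast++
slow=3 fast=7: a[fast]=4=a[slow] dup, fast++
slow=3 fast=8: a[fast]=6≠a[slow]=4 write a[4]=6, slow++,fast++
slow=4 fast=9: a[fast]=6=a[slow] dup, fast++
slow=4 fast=10: a[fast]=8≠a[slow]=6 write a[5]=8, slow++,fast++
slow=5 fast=11: a[fast]=9≠a[slow]=8 write a[6]=9, slow++,fast++
slow=6 fast=12: a[fast]=9=a[slow] dup, fast++
slow=6 fast=13: a[fast]=10≠a[slow]=9 write a[7]=10, slow++,fast++
slow=7 fast=14: a[fast]=12≠a[slow]=10 write a[8]=12, slow++,fast++
slow=8 fast=15: a[fast]=13≠a[slow]=12 write a[9]=13, slow++,fast++
slow=9 fast=16: a[fast]=13=a[slow] dup, fast++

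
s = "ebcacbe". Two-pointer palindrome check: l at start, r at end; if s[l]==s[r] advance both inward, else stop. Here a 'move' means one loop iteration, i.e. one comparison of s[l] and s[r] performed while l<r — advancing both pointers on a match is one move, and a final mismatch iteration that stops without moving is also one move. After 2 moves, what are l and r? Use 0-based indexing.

l=0 r=6: 'e'=='e', l++,r--
l=1 r=5: 'b'=='b', l++,r--

l=2, r=4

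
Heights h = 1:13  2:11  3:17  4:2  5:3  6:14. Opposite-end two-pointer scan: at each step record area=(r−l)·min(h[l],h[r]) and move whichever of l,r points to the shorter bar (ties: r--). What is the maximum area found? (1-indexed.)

max area = 65

[1,6] min(13,14)*5=65 best=65 * → l++
[2,6] min(11,14)*4=44 best=65 → l++
[3,6] min(17,14)*3=42 best=65 → r--
[3,5] min(17,3)*2=6 best=65 → r--
[3,4] min(17,2)*1=2 best=65 → r--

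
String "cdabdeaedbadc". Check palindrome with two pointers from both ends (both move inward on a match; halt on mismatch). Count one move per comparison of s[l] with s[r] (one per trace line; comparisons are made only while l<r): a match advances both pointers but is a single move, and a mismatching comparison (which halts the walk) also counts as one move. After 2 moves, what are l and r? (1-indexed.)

l=1 r=13: 'c'=='c', l++,r--
l=2 r=12: 'd'=='d', l++,r--

l=3, r=11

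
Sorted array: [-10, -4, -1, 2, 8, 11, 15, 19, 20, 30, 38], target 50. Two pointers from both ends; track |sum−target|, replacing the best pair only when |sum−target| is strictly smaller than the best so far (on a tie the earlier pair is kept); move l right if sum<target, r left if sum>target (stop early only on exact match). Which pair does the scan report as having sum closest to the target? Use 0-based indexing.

pair (20, 30) with sum 50 (|Δ|=0)

l=0 r=10: -10+38=28 d=22 *, l++
l=1 r=10: -4+38=34 d=16 *, l++
l=2 r=10: -1+38=37 d=13 *, l++
l=3 r=10: 2+38=40 d=10 *, l++
l=4 r=10: 8+38=46 d=4 *, l++
l=5 r=10: 11+38=49 d=1 *, l++
l=6 r=10: 15+38=53 d=3, r--
l=6 r=9: 15+30=45 d=5, l++
l=7 r=9: 19+30=49 d=1, l++
l=8 r=9: 20+30=50 d=0 *, stop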